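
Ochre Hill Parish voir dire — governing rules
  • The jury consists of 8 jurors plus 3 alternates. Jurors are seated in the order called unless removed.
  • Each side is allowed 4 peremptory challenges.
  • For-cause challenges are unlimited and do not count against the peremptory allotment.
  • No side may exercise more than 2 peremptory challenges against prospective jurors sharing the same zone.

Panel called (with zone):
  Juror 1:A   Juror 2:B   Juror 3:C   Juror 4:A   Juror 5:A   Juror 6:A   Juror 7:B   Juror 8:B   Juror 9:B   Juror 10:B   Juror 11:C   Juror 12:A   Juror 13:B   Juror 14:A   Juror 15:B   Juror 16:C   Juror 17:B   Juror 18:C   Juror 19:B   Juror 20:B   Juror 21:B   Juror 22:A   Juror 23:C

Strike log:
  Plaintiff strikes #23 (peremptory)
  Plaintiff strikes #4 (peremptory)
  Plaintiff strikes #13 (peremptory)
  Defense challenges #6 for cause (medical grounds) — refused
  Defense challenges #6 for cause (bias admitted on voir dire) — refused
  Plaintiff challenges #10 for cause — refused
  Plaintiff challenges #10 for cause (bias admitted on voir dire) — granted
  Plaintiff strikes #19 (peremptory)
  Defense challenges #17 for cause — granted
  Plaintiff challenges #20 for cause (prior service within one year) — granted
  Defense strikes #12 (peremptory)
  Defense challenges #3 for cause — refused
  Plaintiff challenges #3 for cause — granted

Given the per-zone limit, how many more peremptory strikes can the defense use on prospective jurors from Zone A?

1

Defense peremptories so far: #12 — 1 of 4 used, 3 left overall.
Against Zone A: #12 — 1 used; per-zone cap 2 leaves 1.
Binding limit: min(3, 1) = 1.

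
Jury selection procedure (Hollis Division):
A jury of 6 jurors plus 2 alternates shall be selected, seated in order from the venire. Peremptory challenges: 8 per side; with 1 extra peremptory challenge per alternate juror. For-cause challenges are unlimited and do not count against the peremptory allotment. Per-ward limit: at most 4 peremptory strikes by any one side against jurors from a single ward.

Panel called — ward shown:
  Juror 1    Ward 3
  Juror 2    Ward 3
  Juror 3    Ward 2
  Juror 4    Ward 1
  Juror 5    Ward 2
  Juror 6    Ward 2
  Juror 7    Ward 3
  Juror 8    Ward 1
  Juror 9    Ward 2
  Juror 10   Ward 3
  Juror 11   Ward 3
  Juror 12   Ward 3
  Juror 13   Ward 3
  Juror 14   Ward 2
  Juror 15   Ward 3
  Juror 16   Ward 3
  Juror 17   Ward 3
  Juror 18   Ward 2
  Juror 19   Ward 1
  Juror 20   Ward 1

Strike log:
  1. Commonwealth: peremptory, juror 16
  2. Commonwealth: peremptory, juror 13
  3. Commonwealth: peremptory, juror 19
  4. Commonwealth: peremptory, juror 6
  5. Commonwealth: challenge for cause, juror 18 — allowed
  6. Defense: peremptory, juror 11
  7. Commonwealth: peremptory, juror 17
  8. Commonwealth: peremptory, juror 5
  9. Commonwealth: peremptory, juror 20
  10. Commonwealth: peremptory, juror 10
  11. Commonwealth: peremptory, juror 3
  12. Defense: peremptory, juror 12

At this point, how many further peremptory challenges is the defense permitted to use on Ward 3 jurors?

Defense peremptories so far: #11, #12 — 2 of 10 used, 8 left overall.
Against Ward 3: #11, #12 — 2 used; per-ward cap 4 leaves 2.
Binding limit: min(8, 2) = 2.

2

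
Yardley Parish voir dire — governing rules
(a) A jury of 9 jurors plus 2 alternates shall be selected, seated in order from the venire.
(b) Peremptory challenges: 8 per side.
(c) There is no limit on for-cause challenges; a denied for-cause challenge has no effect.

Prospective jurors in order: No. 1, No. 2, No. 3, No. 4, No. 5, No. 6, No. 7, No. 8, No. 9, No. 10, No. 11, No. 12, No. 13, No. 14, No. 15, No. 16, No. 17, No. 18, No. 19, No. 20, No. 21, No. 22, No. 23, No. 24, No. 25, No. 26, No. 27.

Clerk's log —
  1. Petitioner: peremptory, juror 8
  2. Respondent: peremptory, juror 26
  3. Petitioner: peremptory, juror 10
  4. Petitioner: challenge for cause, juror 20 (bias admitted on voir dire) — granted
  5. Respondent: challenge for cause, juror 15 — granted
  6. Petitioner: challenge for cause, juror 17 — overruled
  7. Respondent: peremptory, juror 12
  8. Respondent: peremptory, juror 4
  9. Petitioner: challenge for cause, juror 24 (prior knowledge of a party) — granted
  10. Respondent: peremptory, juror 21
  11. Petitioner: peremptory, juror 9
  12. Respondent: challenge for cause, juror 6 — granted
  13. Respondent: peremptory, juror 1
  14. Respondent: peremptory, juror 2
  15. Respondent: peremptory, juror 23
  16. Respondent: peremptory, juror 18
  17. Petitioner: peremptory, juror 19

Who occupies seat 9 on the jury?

Removed: #1, #2, #4, #6, #8, #9, #10, #12, #15, #18, #19, #20, #21, #23, #24, #26. (#17 stays — for-cause denied.)
Filling seats in venire order through position 9: #3, #5, #7, #11, #13, #14, #16, #17, #22.
So seat 9 is #22.

22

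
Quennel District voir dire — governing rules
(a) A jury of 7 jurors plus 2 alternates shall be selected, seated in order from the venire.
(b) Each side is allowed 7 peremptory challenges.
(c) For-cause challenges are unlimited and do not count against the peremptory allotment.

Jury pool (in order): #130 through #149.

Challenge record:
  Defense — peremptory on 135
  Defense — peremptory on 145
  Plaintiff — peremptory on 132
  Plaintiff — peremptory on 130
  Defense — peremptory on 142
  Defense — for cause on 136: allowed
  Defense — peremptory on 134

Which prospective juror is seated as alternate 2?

144

Removed: #130, #132, #134, #135, #136, #142, #145.
Seating in order: seats 1–7 → #131, #133, #137, #138, #139, #140, #141; alternates → #143, #144.
So alternate 2 is #144.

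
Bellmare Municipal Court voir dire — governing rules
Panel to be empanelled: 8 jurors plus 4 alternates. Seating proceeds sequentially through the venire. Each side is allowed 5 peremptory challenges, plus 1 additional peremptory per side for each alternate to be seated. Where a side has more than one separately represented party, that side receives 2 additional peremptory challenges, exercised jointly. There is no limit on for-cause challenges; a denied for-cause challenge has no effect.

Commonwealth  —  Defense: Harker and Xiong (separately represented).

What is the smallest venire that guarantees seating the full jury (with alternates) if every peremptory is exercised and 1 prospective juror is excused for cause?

33

Seats to fill: 8 + 4 alternates = 12.
Peremptories — Commonwealth: 5 + 1×4 = 9; Defense: 5 + 1×4 + 2 = 11; total 20.
For-cause removals: 1.
Minimum venire: 12 + 20 + 1 = 33.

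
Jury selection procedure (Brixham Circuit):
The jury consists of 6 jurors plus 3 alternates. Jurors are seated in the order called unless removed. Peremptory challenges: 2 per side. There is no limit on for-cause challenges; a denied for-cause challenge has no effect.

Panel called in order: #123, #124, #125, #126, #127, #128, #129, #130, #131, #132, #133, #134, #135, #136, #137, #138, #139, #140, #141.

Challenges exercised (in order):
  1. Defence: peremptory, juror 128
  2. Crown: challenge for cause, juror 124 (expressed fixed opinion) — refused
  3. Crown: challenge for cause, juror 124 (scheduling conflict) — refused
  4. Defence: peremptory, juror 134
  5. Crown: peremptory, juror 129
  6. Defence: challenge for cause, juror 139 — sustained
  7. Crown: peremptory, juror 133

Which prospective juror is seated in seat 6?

Removed: #128, #129, #133, #134, #139. (#124 stays — for-cause denied.)
Seating in order: seats 1–6 → #123, #124, #125, #126, #127, #130; alternates → #131, #132, #135.
So seat 6 is #130.

130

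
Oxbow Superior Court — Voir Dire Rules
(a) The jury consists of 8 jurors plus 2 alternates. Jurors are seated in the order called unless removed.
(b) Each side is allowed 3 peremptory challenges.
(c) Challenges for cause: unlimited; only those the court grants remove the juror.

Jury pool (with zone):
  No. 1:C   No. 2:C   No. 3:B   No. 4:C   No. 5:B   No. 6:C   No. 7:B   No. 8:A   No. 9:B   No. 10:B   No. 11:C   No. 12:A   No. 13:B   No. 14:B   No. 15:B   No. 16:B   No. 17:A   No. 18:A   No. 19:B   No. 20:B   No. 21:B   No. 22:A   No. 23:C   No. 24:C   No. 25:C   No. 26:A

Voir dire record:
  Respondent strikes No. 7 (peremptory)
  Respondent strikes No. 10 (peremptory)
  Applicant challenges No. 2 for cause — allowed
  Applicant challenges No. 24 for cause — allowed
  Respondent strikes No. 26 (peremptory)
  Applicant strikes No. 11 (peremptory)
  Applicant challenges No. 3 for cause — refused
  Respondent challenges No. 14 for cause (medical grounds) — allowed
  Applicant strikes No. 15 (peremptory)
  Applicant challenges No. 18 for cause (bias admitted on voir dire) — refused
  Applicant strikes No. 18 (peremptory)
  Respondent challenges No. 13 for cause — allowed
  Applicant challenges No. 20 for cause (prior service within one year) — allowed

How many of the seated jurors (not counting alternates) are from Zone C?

3

Removed: #2, #7, #10, #11, #13, #14, #15, #18, #20, #24, #26.
Seated jurors 1–8: #1, #3, #4, #5, #6, #8, #9, #12 (alternates #16, #17 not counted).
Of those, in Zone C: #1, #4, #6 → 3.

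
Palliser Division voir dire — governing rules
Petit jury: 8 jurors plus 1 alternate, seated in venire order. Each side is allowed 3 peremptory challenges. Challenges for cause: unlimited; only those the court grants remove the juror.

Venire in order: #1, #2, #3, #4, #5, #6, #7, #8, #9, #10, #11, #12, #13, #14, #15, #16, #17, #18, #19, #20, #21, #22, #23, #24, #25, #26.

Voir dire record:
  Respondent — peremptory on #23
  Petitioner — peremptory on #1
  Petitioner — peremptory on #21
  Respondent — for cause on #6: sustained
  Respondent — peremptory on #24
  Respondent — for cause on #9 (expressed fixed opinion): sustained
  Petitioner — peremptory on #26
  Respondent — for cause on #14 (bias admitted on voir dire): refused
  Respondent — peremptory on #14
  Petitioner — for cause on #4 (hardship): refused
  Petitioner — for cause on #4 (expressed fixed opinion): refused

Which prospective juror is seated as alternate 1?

Removed: #1, #6, #9, #14, #21, #23, #24, #26. (#4 stays — for-cause denied.)
Seating in order: seats 1–8 → #2, #3, #4, #5, #7, #8, #10, #11; alternates → #12.
So alternate 1 is #12.

12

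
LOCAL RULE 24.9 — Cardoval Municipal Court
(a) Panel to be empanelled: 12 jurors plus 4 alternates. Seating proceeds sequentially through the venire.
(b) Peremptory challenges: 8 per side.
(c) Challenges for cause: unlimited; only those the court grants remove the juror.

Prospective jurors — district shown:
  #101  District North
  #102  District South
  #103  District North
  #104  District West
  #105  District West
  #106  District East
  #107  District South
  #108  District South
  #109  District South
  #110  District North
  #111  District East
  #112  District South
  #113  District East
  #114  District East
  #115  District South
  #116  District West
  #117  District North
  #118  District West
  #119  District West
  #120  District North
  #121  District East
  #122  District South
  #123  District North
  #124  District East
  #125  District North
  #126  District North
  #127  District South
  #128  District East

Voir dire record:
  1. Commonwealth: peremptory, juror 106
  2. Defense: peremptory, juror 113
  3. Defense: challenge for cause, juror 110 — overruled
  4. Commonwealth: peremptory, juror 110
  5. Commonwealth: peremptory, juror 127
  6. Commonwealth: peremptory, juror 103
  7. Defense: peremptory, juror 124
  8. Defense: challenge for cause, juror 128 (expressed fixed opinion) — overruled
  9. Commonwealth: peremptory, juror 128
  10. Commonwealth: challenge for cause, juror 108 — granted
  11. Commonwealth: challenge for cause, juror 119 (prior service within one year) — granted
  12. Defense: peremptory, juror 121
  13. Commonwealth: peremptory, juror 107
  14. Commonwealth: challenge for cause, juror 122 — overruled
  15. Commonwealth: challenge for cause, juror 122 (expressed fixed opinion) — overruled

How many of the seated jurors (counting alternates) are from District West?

Removed: #103, #106, #107, #108, #110, #113, #119, #121, #124, #127, #128.
Seated (16 incl. alternates): #101, #102, #104, #105, #109, #111, #112, #114, #115, #116, #117, #118, #120, #122, #123, #125.
Of those, in District West: #104, #105, #116, #118 → 4.

4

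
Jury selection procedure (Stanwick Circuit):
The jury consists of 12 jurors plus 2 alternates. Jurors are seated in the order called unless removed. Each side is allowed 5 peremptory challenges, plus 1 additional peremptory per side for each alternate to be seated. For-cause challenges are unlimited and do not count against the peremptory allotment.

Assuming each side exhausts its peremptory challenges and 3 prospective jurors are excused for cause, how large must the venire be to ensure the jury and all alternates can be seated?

31

Seats to fill: 12 + 2 alternates = 14.
Peremptories: 5 + 1×2 = 7 per side × 2 sides = 14.
For-cause removals: 3.
Minimum venire: 14 + 14 + 3 = 31.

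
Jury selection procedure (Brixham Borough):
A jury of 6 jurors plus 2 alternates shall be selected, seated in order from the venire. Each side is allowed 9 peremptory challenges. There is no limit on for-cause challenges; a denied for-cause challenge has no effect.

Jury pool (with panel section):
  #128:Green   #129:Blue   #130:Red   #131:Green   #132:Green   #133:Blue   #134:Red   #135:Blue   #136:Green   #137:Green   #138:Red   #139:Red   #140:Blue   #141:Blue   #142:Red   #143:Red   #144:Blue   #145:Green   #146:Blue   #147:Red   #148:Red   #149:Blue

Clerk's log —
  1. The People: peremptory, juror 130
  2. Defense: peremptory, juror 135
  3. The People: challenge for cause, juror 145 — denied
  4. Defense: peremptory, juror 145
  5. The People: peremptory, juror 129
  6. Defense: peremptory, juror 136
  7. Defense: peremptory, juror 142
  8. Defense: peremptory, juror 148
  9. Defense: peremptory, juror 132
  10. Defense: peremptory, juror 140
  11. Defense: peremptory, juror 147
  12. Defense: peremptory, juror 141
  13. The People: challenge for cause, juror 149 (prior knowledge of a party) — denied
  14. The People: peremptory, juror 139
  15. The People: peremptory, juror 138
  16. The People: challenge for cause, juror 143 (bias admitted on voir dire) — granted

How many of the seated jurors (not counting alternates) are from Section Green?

3

Removed: #129, #130, #132, #135, #136, #138, #139, #140, #141, #142, #143, #145, #147, #148.
Seated jurors 1–6: #128, #131, #133, #134, #137, #144 (alternates #146, #149 not counted).
Of those, in Section Green: #128, #131, #137 → 3.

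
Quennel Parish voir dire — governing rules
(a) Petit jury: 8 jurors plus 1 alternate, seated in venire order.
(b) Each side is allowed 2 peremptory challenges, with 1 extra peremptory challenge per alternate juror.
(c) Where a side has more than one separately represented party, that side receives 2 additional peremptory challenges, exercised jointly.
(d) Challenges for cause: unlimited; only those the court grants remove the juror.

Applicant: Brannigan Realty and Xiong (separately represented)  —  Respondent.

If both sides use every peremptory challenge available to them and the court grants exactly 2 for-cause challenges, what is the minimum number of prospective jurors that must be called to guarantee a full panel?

19

Seats to fill: 8 + 1 alternates = 9.
Peremptories — Applicant: 2 + 1×1 + 2 = 5; Respondent: 2 + 1×1 = 3; total 8.
For-cause removals: 2.
Minimum venire: 9 + 8 + 2 = 19.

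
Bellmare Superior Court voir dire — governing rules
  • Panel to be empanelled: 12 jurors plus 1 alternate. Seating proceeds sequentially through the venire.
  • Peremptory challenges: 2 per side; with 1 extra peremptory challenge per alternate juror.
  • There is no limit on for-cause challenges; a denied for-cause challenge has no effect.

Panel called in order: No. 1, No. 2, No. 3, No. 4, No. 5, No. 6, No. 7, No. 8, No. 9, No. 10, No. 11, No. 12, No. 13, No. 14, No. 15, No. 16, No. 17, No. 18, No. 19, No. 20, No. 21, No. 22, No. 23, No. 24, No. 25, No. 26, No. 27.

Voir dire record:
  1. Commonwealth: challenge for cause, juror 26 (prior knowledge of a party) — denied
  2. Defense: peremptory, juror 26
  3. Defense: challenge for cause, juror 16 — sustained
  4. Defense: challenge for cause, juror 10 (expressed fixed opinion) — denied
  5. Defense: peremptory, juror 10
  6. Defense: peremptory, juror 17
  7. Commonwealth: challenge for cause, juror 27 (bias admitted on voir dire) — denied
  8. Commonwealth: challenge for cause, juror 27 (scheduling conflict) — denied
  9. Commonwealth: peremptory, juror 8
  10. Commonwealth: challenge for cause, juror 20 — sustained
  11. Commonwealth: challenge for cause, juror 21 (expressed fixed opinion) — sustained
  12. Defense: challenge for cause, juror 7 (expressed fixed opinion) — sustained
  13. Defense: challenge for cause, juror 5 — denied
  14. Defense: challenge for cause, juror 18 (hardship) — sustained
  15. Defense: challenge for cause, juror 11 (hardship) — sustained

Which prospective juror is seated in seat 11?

15

Removed: #7, #8, #10, #11, #16, #17, #18, #20, #21, #26. (#5, #27 stay — for-cause denied.)
Seating in order: seats 1–12 → #1, #2, #3, #4, #5, #6, #9, #12, #13, #14, #15, #19; alternates → #22.
So seat 11 is #15.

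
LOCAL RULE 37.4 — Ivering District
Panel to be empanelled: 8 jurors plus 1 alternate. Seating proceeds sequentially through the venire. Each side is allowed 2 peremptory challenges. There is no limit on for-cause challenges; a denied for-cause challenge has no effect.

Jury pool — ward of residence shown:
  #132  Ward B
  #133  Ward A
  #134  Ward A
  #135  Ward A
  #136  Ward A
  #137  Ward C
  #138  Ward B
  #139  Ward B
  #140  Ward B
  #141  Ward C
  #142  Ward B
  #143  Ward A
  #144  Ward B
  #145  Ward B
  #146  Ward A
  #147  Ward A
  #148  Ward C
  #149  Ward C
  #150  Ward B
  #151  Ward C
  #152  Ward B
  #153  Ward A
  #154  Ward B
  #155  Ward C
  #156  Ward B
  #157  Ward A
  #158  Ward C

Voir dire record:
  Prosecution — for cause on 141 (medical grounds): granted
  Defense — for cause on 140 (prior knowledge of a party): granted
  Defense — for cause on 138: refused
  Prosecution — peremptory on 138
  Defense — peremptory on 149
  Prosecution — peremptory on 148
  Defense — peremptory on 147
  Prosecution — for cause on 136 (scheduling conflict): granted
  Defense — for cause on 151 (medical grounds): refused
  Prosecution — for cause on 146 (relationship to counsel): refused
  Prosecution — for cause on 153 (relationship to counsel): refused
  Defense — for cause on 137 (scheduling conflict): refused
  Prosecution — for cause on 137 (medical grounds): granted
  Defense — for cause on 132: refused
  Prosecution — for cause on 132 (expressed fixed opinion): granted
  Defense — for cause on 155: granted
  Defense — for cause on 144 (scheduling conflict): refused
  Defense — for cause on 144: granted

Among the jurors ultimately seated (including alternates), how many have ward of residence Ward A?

5

Removed: #132, #136, #137, #138, #140, #141, #144, #147, #148, #149, #155.
Seated (9 incl. alternates): #133, #134, #135, #139, #142, #143, #145, #146, #150.
Of those, in Ward A: #133, #134, #135, #143, #146 → 5.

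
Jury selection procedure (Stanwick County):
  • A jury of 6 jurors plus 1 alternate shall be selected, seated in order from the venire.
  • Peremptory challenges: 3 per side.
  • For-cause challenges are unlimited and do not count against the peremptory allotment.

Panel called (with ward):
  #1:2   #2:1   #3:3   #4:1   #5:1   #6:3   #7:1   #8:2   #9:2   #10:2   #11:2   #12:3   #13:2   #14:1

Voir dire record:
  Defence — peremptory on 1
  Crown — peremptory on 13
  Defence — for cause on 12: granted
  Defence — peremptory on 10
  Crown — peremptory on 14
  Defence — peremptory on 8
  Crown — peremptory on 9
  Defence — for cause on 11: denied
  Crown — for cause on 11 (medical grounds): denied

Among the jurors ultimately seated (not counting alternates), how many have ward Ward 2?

0

Removed: #1, #8, #9, #10, #12, #13, #14.
Seated jurors 1–6: #2, #3, #4, #5, #6, #7 (alternates #11 not counted).
None of those are in Ward 2 → 0.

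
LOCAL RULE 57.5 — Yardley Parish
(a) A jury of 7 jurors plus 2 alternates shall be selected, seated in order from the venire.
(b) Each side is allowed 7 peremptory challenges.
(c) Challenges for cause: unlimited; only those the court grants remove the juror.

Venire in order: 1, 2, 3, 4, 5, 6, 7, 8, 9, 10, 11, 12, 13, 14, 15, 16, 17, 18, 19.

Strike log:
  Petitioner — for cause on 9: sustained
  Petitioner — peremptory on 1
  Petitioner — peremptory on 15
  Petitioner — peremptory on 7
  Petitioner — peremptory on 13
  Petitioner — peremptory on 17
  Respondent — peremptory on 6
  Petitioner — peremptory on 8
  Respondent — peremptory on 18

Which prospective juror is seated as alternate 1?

Removed: #1, #6, #7, #8, #9, #13, #15, #17, #18.
Filling seats in venire order through position 8: #2, #3, #4, #5, #10, #11, #12, #14.
So alternate 1 is #14.

14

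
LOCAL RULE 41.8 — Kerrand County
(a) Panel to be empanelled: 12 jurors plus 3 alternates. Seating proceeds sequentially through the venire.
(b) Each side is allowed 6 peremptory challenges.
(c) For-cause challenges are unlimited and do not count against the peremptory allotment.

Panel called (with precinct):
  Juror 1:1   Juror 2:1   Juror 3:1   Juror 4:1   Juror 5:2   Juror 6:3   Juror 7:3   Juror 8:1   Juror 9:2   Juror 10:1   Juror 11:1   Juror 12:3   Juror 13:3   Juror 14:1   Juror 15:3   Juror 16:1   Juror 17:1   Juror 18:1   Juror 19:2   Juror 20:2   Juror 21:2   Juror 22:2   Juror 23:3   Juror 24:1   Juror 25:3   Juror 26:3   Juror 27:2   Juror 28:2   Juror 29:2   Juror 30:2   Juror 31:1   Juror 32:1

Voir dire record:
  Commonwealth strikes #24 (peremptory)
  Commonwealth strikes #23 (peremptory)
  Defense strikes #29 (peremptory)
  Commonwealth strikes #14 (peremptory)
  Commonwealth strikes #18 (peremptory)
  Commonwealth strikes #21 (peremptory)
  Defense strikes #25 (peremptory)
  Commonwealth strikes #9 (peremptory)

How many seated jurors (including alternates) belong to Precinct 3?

Removed: #9, #14, #18, #21, #23, #24, #25, #29.
Seated (15 incl. alternates): #1, #2, #3, #4, #5, #6, #7, #8, #10, #11, #12, #13, #15, #16, #17.
Of those, in Precinct 3: #6, #7, #12, #13, #15 → 5.

5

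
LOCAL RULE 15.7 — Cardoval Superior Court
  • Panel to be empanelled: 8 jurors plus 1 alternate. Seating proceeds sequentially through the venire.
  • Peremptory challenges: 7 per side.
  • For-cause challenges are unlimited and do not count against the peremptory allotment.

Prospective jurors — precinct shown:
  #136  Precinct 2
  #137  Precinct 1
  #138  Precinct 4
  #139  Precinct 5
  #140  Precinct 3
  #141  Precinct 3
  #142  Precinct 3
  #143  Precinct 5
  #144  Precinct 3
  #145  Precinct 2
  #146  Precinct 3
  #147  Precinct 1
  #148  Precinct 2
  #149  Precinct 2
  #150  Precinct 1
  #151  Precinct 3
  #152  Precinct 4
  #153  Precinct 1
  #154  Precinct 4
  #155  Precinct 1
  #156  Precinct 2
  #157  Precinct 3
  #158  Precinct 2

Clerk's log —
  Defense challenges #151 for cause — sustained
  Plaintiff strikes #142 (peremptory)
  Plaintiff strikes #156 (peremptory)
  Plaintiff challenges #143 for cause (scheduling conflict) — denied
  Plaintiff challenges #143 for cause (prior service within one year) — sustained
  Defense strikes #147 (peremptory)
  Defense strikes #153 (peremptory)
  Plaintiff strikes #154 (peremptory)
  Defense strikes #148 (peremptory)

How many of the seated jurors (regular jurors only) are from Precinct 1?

1

Removed: #142, #143, #147, #148, #151, #153, #154, #156.
Seated jurors 1–8: #136, #137, #138, #139, #140, #141, #144, #145 (alternates #146 not counted).
Of those, in Precinct 1: #137 → 1.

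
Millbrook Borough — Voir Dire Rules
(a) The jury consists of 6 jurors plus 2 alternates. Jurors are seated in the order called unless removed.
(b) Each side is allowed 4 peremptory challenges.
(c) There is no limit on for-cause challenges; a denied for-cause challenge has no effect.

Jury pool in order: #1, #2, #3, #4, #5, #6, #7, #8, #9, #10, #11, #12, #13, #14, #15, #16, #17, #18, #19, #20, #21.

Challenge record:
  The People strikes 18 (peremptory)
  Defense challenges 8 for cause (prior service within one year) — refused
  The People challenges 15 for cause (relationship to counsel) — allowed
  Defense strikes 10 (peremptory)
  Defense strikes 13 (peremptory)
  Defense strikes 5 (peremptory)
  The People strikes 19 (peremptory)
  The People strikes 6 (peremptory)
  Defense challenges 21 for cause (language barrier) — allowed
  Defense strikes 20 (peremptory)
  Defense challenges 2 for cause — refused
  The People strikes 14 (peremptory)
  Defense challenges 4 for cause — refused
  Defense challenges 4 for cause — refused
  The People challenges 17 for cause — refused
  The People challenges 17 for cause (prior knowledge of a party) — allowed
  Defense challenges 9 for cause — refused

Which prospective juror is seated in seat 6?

Removed: #5, #6, #10, #13, #14, #15, #17, #18, #19, #20, #21. (#2, #4, #8, #9 stay — for-cause denied.)
Seating in order: seats 1–6 → #1, #2, #3, #4, #7, #8; alternates → #9, #11.
So seat 6 is #8.

8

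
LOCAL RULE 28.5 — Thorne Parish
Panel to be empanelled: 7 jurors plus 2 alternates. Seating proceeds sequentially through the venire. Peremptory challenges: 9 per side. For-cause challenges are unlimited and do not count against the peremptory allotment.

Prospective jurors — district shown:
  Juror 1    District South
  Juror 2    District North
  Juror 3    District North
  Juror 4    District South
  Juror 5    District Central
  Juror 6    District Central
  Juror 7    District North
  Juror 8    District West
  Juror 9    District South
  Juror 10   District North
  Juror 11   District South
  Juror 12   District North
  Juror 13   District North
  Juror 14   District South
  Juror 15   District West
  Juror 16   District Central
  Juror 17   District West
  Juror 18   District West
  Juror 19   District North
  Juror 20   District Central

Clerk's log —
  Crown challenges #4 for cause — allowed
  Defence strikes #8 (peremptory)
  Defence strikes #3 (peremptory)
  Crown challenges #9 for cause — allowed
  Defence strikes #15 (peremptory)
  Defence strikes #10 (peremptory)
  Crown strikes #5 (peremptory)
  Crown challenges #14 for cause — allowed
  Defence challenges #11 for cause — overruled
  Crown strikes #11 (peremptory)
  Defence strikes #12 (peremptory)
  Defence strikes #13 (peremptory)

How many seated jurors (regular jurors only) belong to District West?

2

Removed: #3, #4, #5, #8, #9, #10, #11, #12, #13, #14, #15.
Seated jurors 1–7: #1, #2, #6, #7, #16, #17, #18 (alternates #19, #20 not counted).
Of those, in District West: #17, #18 → 2.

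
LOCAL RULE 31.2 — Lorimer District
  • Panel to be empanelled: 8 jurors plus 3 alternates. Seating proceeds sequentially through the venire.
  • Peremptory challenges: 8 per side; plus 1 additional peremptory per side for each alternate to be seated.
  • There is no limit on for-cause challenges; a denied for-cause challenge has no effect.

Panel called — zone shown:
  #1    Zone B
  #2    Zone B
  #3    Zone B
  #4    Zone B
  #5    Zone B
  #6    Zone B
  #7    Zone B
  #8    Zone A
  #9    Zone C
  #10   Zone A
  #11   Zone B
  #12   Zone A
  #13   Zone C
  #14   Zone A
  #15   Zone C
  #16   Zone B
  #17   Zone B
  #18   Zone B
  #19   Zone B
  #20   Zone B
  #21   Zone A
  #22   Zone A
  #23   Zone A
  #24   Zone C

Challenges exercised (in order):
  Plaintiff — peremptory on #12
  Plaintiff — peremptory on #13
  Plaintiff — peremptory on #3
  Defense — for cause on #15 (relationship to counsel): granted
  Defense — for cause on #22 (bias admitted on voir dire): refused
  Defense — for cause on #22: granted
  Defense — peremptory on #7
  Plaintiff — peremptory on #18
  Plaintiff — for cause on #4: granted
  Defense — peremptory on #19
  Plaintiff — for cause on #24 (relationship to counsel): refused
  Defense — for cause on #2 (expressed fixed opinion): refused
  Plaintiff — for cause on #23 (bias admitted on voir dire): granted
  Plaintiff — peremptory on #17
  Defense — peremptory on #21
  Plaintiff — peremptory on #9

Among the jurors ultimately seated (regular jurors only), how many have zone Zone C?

0

Removed: #3, #4, #7, #9, #12, #13, #15, #17, #18, #19, #21, #22, #23.
Seated jurors 1–8: #1, #2, #5, #6, #8, #10, #11, #14 (alternates #16, #20, #24 not counted).
None of those are in Zone C → 0.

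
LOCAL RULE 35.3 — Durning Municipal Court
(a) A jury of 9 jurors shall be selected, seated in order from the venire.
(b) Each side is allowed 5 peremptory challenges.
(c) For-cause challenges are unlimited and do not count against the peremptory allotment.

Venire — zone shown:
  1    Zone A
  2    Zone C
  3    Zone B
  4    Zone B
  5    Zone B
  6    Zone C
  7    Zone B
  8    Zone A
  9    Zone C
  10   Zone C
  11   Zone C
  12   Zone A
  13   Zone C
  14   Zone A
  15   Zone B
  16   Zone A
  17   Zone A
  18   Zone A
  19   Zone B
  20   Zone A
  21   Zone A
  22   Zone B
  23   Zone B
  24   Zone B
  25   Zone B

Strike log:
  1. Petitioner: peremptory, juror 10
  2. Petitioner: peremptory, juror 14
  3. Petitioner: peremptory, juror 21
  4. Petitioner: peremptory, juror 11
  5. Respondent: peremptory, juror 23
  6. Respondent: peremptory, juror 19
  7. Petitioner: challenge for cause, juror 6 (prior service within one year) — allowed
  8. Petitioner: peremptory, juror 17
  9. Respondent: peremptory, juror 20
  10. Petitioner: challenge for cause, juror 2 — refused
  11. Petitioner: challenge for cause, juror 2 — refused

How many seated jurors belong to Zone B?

Removed: #6, #10, #11, #14, #17, #19, #20, #21, #23.
Seated jurors 1–9: #1, #2, #3, #4, #5, #7, #8, #9, #12.
Of those, in Zone B: #3, #4, #5, #7 → 4.

4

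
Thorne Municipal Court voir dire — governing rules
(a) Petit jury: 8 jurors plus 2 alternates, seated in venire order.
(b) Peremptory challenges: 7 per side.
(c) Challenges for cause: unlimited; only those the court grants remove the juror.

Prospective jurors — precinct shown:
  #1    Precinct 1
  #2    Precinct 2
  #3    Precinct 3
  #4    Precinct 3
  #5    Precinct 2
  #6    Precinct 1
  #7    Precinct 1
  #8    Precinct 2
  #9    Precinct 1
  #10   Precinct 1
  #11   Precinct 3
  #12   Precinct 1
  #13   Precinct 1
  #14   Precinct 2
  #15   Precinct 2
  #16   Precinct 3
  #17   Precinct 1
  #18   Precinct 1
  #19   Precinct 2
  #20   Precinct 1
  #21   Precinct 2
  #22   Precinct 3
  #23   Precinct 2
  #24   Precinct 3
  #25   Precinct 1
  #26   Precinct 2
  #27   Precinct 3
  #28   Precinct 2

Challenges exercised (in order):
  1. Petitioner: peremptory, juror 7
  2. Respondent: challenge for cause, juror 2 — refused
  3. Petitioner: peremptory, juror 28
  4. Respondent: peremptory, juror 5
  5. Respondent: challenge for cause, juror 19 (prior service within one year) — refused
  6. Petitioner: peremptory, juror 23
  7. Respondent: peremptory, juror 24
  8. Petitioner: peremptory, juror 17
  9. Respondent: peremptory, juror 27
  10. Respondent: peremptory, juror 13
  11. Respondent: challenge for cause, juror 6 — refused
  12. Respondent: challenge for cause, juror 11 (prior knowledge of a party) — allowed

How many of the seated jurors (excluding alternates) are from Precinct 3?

Removed: #5, #7, #11, #13, #17, #23, #24, #27, #28.
Seated jurors 1–8: #1, #2, #3, #4, #6, #8, #9, #10 (alternates #12, #14 not counted).
Of those, in Precinct 3: #3, #4 → 2.

2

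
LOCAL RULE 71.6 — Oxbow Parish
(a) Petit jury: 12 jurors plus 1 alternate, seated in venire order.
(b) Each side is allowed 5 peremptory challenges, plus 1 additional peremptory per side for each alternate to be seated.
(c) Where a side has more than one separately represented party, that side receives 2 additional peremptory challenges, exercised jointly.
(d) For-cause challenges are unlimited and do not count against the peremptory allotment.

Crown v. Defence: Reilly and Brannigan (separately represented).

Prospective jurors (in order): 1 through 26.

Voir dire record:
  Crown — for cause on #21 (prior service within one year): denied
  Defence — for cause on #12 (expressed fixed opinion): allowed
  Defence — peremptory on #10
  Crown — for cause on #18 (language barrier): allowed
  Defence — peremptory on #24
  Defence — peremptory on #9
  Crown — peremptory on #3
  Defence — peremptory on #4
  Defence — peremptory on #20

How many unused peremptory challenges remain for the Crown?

Crown allotment: 5 base + 1 × 1 alternate = 6.
Crown peremptories used: #3 — 1 (for-cause on #21, #18 don't count).
Remaining: 6 − 1 = 5.

5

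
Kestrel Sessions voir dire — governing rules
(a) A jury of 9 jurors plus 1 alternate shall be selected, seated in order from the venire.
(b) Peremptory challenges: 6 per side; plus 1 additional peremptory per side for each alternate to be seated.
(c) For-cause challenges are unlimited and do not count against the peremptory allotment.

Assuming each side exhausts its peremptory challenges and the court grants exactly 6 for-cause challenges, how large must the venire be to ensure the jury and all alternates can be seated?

30

Seats to fill: 9 + 1 alternates = 10.
Peremptories: 6 + 1×1 = 7 per side × 2 sides = 14.
For-cause removals: 6.
Minimum venire: 10 + 14 + 6 = 30.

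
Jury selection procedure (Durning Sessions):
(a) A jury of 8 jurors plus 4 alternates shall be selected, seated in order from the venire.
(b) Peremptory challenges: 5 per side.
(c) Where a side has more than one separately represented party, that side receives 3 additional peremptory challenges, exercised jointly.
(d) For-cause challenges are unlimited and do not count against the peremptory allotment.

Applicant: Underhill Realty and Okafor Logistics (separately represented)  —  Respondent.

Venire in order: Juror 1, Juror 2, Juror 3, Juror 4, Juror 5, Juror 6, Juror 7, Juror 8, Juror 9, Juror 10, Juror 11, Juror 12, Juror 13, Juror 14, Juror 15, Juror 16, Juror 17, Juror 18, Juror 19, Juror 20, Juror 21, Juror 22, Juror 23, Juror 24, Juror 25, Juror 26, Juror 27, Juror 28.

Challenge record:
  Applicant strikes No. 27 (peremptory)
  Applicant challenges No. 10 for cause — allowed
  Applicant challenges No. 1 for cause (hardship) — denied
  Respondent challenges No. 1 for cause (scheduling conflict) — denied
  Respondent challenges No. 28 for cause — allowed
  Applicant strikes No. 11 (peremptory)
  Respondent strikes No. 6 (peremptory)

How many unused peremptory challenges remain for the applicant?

Applicant allotment: 5 base + 3 multi-party = 8.
Applicant peremptories used: #27, #11 — 2 (for-cause on #10, #1 don't count).
Remaining: 8 − 2 = 6.

6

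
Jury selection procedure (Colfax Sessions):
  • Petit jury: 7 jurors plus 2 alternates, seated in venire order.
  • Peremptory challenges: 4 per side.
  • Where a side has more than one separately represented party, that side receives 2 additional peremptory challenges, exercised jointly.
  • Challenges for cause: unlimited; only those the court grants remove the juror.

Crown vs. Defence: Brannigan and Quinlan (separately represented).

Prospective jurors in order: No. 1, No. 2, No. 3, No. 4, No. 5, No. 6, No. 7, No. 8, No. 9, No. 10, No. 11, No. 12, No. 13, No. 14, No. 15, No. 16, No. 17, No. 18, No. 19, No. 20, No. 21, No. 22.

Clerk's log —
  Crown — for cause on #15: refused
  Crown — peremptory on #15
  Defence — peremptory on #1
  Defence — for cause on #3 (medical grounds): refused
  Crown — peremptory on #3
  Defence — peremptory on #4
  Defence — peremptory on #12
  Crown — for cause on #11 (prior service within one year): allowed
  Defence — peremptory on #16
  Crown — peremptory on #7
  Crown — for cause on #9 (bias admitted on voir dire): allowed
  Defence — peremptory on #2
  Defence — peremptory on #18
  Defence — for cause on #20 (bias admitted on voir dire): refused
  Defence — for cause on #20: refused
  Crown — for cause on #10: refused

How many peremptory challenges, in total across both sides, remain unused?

1

Crown allotment: 4. Defence allotment: 4 base + 2 multi-party = 6.
Crown peremptories used: #15, #3, #7 — 3 (for-cause on #15, #11, #9, #10 don't count).
Defence peremptories used: #1, #4, #12, #16, #2, #18 — 6 (for-cause on #3, #20, #20 don't count).
Remaining: (4 − 3) + (6 − 6) = 1.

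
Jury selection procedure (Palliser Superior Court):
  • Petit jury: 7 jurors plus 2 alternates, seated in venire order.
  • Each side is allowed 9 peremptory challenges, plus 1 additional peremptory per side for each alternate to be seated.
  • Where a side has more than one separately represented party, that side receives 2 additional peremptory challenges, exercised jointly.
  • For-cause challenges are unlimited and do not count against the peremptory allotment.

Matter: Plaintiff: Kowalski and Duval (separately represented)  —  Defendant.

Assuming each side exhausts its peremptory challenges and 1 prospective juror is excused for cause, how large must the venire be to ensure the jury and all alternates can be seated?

Seats to fill: 7 + 2 alternates = 9.
Peremptories — Plaintiff: 9 + 1×2 + 2 = 13; Defendant: 9 + 1×2 = 11; total 24.
For-cause removals: 1.
Minimum venire: 9 + 24 + 1 = 34.

34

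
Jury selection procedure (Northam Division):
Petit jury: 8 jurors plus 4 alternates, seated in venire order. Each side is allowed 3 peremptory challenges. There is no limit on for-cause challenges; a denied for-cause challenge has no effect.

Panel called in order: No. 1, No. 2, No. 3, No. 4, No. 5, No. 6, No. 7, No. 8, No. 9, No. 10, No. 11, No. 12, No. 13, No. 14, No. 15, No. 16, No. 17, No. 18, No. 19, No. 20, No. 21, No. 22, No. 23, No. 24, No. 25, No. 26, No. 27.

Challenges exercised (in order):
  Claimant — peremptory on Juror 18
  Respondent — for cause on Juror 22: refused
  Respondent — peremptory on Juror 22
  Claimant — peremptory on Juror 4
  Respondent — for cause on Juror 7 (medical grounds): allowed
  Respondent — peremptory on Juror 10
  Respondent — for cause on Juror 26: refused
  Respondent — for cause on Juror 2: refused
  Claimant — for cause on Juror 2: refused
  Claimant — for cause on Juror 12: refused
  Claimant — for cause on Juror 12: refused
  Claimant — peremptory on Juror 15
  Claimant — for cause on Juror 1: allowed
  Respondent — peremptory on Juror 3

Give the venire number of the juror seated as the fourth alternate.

Removed: #1, #3, #4, #7, #10, #15, #18, #22. (#2, #12, #26 stay — for-cause denied.)
Seating in order: seats 1–8 → #2, #5, #6, #8, #9, #11, #12, #13; alternates → #14, #16, #17, #19.
So alternate 4 is #19.

19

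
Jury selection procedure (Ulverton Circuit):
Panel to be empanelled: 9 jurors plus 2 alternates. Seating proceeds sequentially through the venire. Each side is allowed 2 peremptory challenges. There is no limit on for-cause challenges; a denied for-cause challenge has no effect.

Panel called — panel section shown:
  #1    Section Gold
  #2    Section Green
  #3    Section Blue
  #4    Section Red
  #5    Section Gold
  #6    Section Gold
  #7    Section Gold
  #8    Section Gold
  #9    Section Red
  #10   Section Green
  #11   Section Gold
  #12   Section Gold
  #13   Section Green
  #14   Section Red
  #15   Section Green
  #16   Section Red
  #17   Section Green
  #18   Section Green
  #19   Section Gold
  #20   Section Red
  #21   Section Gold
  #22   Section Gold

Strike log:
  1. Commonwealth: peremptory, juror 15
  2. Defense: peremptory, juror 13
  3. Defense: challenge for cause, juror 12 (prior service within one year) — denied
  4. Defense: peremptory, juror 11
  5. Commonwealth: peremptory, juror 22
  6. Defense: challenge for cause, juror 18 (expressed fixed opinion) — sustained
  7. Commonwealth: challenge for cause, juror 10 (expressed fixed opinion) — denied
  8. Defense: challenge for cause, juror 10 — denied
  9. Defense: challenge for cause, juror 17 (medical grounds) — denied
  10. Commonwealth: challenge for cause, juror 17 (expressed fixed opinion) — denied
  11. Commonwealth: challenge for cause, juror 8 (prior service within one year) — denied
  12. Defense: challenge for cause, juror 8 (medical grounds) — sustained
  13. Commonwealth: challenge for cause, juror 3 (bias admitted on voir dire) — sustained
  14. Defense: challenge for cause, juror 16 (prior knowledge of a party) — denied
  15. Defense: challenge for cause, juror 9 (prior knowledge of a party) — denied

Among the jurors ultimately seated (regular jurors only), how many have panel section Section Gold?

5

Removed: #3, #8, #11, #13, #15, #18, #22.
Seated jurors 1–9: #1, #2, #4, #5, #6, #7, #9, #10, #12 (alternates #14, #16 not counted).
Of those, in Section Gold: #1, #5, #6, #7, #12 → 5.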